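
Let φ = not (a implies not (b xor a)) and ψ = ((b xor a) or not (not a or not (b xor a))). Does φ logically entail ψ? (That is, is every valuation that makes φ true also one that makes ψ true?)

yes

a | b || φ | ψ
F | F || F | F
F | T || F | T
T | F || T | T
T | T || F | F
In every row where φ is true, ψ is also true, so φ ⊨ ψ.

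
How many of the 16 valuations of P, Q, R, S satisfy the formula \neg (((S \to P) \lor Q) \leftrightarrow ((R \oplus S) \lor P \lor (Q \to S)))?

3

P | Q | R | S || φ
F | F | F | F || F
F | F | F | T || T
F | F | T | F || F
F | F | T | T || T
F | T | F | F || T
F | T | F | T || F
F | T | T | F || F
F | T | T | T || F
T | F | F | F || F
T | F | F | T || F
T | F | T | F || F
T | F | T | T || F
T | T | F | F || F
T | T | F | T || F
T | T | T | F || F
T | T | T | T || F
The formula is true on 3 of the 16 rows.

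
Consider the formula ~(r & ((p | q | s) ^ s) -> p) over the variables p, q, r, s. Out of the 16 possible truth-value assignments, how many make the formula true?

p  q  r  s     (p | q)  ((p | q) | s)  (((p | q) | s) ^ s)  (r & (((p | q) | s) ^ s))  ~((r & (((p | q) | s) ^ s)) -> p)
0  0  0  0        0           0                 0                       0                              0                
0  0  0  1        0           1                 0                       0                              0                
0  0  1  0        0           0                 0                       0                              0                
0  0  1  1        0           1                 0                       0                              0                
0  1  0  0        1           1                 1                       0                              0                
0  1  0  1        1           1                 0                       0                              0                
0  1  1  0        1           1                 1                       1                              1                
0  1  1  1        1           1                 0                       0                              0                
1  0  0  0        1           1                 1                       0                              0                
1  0  0  1        1           1                 0                       0                              0                
1  0  1  0        1           1                 1                       1                              0                
1  0  1  1        1           1                 0                       0                              0                
1  1  0  0        1           1                 1                       0                              0                
1  1  0  1        1           1                 0                       0                              0                
1  1  1  0        1           1                 1                       1                              0                
1  1  1  1        1           1                 0                       0                              0                
The formula is true on 1 of the 16 rows.

1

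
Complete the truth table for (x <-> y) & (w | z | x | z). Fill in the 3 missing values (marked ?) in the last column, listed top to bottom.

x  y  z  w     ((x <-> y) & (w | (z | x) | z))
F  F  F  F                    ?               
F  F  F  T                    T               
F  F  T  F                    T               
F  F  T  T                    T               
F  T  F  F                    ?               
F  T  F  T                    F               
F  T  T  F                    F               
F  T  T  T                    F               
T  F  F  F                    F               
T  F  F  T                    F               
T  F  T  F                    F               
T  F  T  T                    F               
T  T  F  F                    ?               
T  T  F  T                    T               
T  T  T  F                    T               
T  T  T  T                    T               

F, F, T

Row x=F, y=F, z=F, w=F: (x <-> y) = T, (w | z | x | z) = F, so ((x <-> y) & (w | (z | x) | z)) = F.
Row x=F, y=T, z=F, w=F: (x <-> y) = F, (w | z | x | z) = F, so ((x <-> y) & (w | (z | x) | z)) = F.
Row x=T, y=T, z=F, w=F: (x <-> y) = T, (w | z | x | z) = T, so ((x <-> y) & (w | (z | x) | z)) = T.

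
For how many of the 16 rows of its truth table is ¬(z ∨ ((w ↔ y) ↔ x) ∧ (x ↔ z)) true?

6

x | y | z | w || ¬(z ∨ (((w ↔ y) ↔ x) ∧ (x ↔ z)))
T | T | T | T ||                F                
T | T | T | F ||                F                
T | T | F | T ||                T                
T | T | F | F ||                T                
T | F | T | T ||                F                
T | F | T | F ||                F                
T | F | F | T ||                T                
T | F | F | F ||                T                
F | T | T | T ||                F                
F | T | T | F ||                F                
F | T | F | T ||                T                
F | T | F | F ||                F                
F | F | T | T ||                F                
F | F | T | F ||                F                
F | F | F | T ||                F                
F | F | F | F ||                T                
The formula is true on 6 of the 16 rows.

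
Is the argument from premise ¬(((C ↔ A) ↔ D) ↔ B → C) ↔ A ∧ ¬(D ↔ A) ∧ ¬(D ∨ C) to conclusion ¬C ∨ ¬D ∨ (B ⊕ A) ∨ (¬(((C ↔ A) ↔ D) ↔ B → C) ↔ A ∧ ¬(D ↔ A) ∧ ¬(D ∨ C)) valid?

  A   |   B   |   C   |   D   |   φ   |   ψ  
----- | ----- | ----- | ----- | ----- | -----
False | False | False | False | False |  True
False | False | False |  True |  True |  True
False | False |  True | False |  True |  True
False | False |  True |  True | False | False
False |  True | False | False |  True |  True
False |  True | False |  True | False |  True
False |  True |  True | False |  True |  True
False |  True |  True |  True | False |  True
 True | False | False | False | False |  True
 True | False | False |  True | False |  True
 True | False |  True | False | False |  True
 True | False |  True |  True |  True |  True
 True |  True | False | False |  True |  True
 True |  True | False |  True |  True |  True
 True |  True |  True | False | False |  True
 True |  True |  True |  True |  True |  True
In every row where φ is true, ψ is also true, so φ ⊨ ψ.

yes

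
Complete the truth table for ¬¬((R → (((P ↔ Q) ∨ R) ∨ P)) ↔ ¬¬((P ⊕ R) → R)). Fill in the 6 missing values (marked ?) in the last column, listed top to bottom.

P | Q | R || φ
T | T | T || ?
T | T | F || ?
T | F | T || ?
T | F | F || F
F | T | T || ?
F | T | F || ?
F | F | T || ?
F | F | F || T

Row P=T, Q=T, R=T: ((R → (((P ↔ Q) ∨ R) ∨ P)) ↔ ¬¬((P ⊕ R) → R)) = T, ¬((R → (((P ↔ Q) ∨ R) ∨ P)) ↔ ¬¬((P ⊕ R) → R)) = F, so the formula = T.
Row P=T, Q=T, R=F: ((R → (((P ↔ Q) ∨ R) ∨ P)) ↔ ¬¬((P ⊕ R) → R)) = F, ¬((R → (((P ↔ Q) ∨ R) ∨ P)) ↔ ¬¬((P ⊕ R) → R)) = T, so the formula = F.
Row P=T, Q=F, R=T: ((R → (((P ↔ Q) ∨ R) ∨ P)) ↔ ¬¬((P ⊕ R) → R)) = T, ¬((R → (((P ↔ Q) ∨ R) ∨ P)) ↔ ¬¬((P ⊕ R) → R)) = F, so the formula = T.
Row P=F, Q=T, R=T: ((R → (((P ↔ Q) ∨ R) ∨ P)) ↔ ¬¬((P ⊕ R) → R)) = T, ¬((R → (((P ↔ Q) ∨ R) ∨ P)) ↔ ¬¬((P ⊕ R) → R)) = F, so the formula = T.
Row P=F, Q=T, R=F: ((R → (((P ↔ Q) ∨ R) ∨ P)) ↔ ¬¬((P ⊕ R) → R)) = T, ¬((R → (((P ↔ Q) ∨ R) ∨ P)) ↔ ¬¬((P ⊕ R) → R)) = F, so the formula = T.
Row P=F, Q=F, R=T: ((R → (((P ↔ Q) ∨ R) ∨ P)) ↔ ¬¬((P ⊕ R) → R)) = T, ¬((R → (((P ↔ Q) ∨ R) ∨ P)) ↔ ¬¬((P ⊕ R) → R)) = F, so the formula = T.

T, F, T, T, T, T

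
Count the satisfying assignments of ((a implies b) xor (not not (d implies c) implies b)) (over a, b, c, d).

4

a | b | c | d || (a implies b) | (d implies c) | not (d implies c) | not not (d implies c) | φ
0 | 0 | 0 | 0 ||       1       |       1       |         0         |           1           | 1
0 | 0 | 0 | 1 ||       1       |       0       |         1         |           0           | 0
0 | 0 | 1 | 0 ||       1       |       1       |         0         |           1           | 1
0 | 0 | 1 | 1 ||       1       |       1       |         0         |           1           | 1
0 | 1 | 0 | 0 ||       1       |       1       |         0         |           1           | 0
0 | 1 | 0 | 1 ||       1       |       0       |         1         |           0           | 0
0 | 1 | 1 | 0 ||       1       |       1       |         0         |           1           | 0
0 | 1 | 1 | 1 ||       1       |       1       |         0         |           1           | 0
1 | 0 | 0 | 0 ||       0       |       1       |         0         |           1           | 0
1 | 0 | 0 | 1 ||       0       |       0       |         1         |           0           | 1
1 | 0 | 1 | 0 ||       0       |       1       |         0         |           1           | 0
1 | 0 | 1 | 1 ||       0       |       1       |         0         |           1           | 0
1 | 1 | 0 | 0 ||       1       |       1       |         0         |           1           | 0
1 | 1 | 0 | 1 ||       1       |       0       |         1         |           0           | 0
1 | 1 | 1 | 0 ||       1       |       1       |         0         |           1           | 0
1 | 1 | 1 | 1 ||       1       |       1       |         0         |           1           | 0
The formula is true on 4 of the 16 rows.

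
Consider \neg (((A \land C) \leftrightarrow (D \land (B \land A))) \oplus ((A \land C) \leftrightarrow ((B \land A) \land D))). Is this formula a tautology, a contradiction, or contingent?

tautology

A | B | C | D | (A \land C) | (B \land A) | (D \land (B \land A)) | ((B \land A) \land D) | φ
- | - | - | - | ----------- | ----------- | --------------------- | --------------------- | -
1 | 1 | 1 | 1 |      1      |      1      |           1           |           1           | 1
1 | 1 | 1 | 0 |      1      |      1      |           0           |           0           | 1
1 | 1 | 0 | 1 |      0      |      1      |           1           |           1           | 1
1 | 1 | 0 | 0 |      0      |      1      |           0           |           0           | 1
1 | 0 | 1 | 1 |      1      |      0      |           0           |           0           | 1
1 | 0 | 1 | 0 |      1      |      0      |           0           |           0           | 1
1 | 0 | 0 | 1 |      0      |      0      |           0           |           0           | 1
1 | 0 | 0 | 0 |      0      |      0      |           0           |           0           | 1
0 | 1 | 1 | 1 |      0      |      0      |           0           |           0           | 1
0 | 1 | 1 | 0 |      0      |      0      |           0           |           0           | 1
0 | 1 | 0 | 1 |      0      |      0      |           0           |           0           | 1
0 | 1 | 0 | 0 |      0      |      0      |           0           |           0           | 1
0 | 0 | 1 | 1 |      0      |      0      |           0           |           0           | 1
0 | 0 | 1 | 0 |      0      |      0      |           0           |           0           | 1
0 | 0 | 0 | 1 |      0      |      0      |           0           |           0           | 1
0 | 0 | 0 | 0 |      0      |      0      |           0           |           0           | 1
Every row is 1, so the formula is a tautology.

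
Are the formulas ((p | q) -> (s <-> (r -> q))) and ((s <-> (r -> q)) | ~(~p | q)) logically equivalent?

p | q | r | s | φ | ψ
- | - | - | - | - | -
1 | 1 | 1 | 1 | 1 | 1
1 | 1 | 1 | 0 | 0 | 0
1 | 1 | 0 | 1 | 1 | 1
1 | 1 | 0 | 0 | 0 | 0
1 | 0 | 1 | 1 | 0 | 1
1 | 0 | 1 | 0 | 1 | 1
1 | 0 | 0 | 1 | 1 | 1
1 | 0 | 0 | 0 | 0 | 1
0 | 1 | 1 | 1 | 1 | 1
0 | 1 | 1 | 0 | 0 | 0
0 | 1 | 0 | 1 | 1 | 1
0 | 1 | 0 | 0 | 0 | 0
0 | 0 | 1 | 1 | 1 | 0
0 | 0 | 1 | 0 | 1 | 1
0 | 0 | 0 | 1 | 1 | 1
0 | 0 | 0 | 0 | 1 | 0
The columns differ at p=1, q=0, r=1, s=1 (φ=0, ψ=1), so they are not equivalent.

not equivalent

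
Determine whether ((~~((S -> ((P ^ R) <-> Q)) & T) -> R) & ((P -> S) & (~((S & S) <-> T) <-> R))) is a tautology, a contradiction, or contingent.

contingent

  P   |   Q   |   R   |   S   |   T   |   φ  
----- | ----- | ----- | ----- | ----- | -----
False | False | False | False | False |  True
False | False | False | False |  True | False
False | False | False |  True | False | False
False | False | False |  True |  True | False
False | False |  True | False | False | False
False | False |  True | False |  True |  True
False | False |  True |  True | False |  True
False | False |  True |  True |  True | False
False |  True | False | False | False |  True
False |  True | False | False |  True | False
False |  True | False |  True | False | False
False |  True | False |  True |  True |  True
False |  True |  True | False | False | False
False |  True |  True | False |  True |  True
False |  True |  True |  True | False |  True
False |  True |  True |  True |  True | False
 True | False | False | False | False | False
 True | False | False | False |  True | False
 True | False | False |  True | False | False
 True | False | False |  True |  True |  True
 True | False |  True | False | False | False
 True | False |  True | False |  True | False
 True | False |  True |  True | False |  True
 True | False |  True |  True |  True | False
 True |  True | False | False | False | False
 True |  True | False | False |  True | False
 True |  True | False |  True | False | False
 True |  True | False |  True |  True | False
 True |  True |  True | False | False | False
 True |  True |  True | False |  True | False
 True |  True |  True |  True | False |  True
 True |  True |  True |  True |  True | False
10 of 32 rows are True, so the formula is contingent.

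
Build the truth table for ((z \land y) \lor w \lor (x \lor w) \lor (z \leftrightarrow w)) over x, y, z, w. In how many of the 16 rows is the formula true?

x | y | z | w || φ
F | F | F | F || T
F | F | F | T || T
F | F | T | F || F
F | F | T | T || T
F | T | F | F || T
F | T | F | T || T
F | T | T | F || T
F | T | T | T || T
T | F | F | F || T
T | F | F | T || T
T | F | T | F || T
T | F | T | T || T
T | T | F | F || T
T | T | F | T || T
T | T | T | F || T
T | T | T | T || T
The formula is true on 15 of the 16 rows.

15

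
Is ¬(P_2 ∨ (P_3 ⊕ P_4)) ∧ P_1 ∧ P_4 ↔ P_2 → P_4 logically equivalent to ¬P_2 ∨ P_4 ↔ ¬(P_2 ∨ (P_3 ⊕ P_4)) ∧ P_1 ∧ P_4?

 P_1  |  P_2  |  P_3  |  P_4  ||   φ   |   ψ  
 True |  True |  True |  True || False | False
 True |  True |  True | False ||  True |  True
 True |  True | False |  True || False | False
 True |  True | False | False ||  True |  True
 True | False |  True |  True ||  True |  True
 True | False |  True | False || False | False
 True | False | False |  True || False | False
 True | False | False | False || False | False
False |  True |  True |  True || False | False
False |  True |  True | False ||  True |  True
False |  True | False |  True || False | False
False |  True | False | False ||  True |  True
False | False |  True |  True || False | False
False | False |  True | False || False | False
False | False | False |  True || False | False
False | False | False | False || False | False
The columns for φ and ψ agree on every row, so they are logically equivalent.

equivalent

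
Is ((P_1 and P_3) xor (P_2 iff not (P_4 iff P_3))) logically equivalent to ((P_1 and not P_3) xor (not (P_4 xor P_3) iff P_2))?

 P_1    P_2    P_3    P_4   |    φ      ψ  
 True   True   True   True  |   True   True
 True   True   True  False  |  False  False
 True   True  False   True  |   True   True
 True   True  False  False  |  False  False
 True  False   True   True  |  False  False
 True  False   True  False  |   True   True
 True  False  False   True  |  False  False
 True  False  False  False  |   True   True
False   True   True   True  |  False   True
False   True   True  False  |   True  False
False   True  False   True  |   True  False
False   True  False  False  |  False   True
False  False   True   True  |   True  False
False  False   True  False  |  False   True
False  False  False   True  |  False   True
False  False  False  False  |   True  False
The columns differ at P_1=False, P_2=True, P_3=True, P_4=True (φ=False, ψ=True), so they are not equivalent.

not equivalent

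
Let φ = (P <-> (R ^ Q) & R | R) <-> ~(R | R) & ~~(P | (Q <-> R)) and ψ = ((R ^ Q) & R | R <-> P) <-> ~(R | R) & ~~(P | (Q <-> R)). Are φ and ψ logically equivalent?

equivalent

P  Q  R  |  φ  ψ
1  1  1  |  0  0
1  1  0  |  0  0
1  0  1  |  0  0
1  0  0  |  0  0
0  1  1  |  1  1
0  1  0  |  0  0
0  0  1  |  1  1
0  0  0  |  1  1
The columns for φ and ψ agree on every row, so they are logically equivalent.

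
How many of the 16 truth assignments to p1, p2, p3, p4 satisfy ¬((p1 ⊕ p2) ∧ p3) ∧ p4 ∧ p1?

p1 | p2 | p3 | p4 | (p1 ⊕ p2) | ((p1 ⊕ p2) ∧ p3) | ¬((p1 ⊕ p2) ∧ p3) | (¬((p1 ⊕ p2) ∧ p3) ∧ p4 ∧ p1)
-- | -- | -- | -- | --------- | ---------------- | ----------------- | -----------------------------
T  | T  | T  | T  |     F     |        F         |         T         |               T              
T  | T  | T  | F  |     F     |        F         |         T         |               F              
T  | T  | F  | T  |     F     |        F         |         T         |               T              
T  | T  | F  | F  |     F     |        F         |         T         |               F              
T  | F  | T  | T  |     T     |        T         |         F         |               F              
T  | F  | T  | F  |     T     |        T         |         F         |               F              
T  | F  | F  | T  |     T     |        F         |         T         |               T              
T  | F  | F  | F  |     T     |        F         |         T         |               F              
F  | T  | T  | T  |     T     |        T         |         F         |               F              
F  | T  | T  | F  |     T     |        T         |         F         |               F              
F  | T  | F  | T  |     T     |        F         |         T         |               F              
F  | T  | F  | F  |     T     |        F         |         T         |               F              
F  | F  | T  | T  |     F     |        F         |         T         |               F              
F  | F  | T  | F  |     F     |        F         |         T         |               F              
F  | F  | F  | T  |     F     |        F         |         T         |               F              
F  | F  | F  | F  |     F     |        F         |         T         |               F              
The formula is true on 3 of the 16 rows.

3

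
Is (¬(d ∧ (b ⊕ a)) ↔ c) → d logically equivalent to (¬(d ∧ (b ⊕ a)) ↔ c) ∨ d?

not equivalent

a | b | c | d | φ | ψ
- | - | - | - | - | -
0 | 0 | 0 | 0 | 1 | 0
0 | 0 | 0 | 1 | 1 | 1
0 | 0 | 1 | 0 | 0 | 1
0 | 0 | 1 | 1 | 1 | 1
0 | 1 | 0 | 0 | 1 | 0
0 | 1 | 0 | 1 | 1 | 1
0 | 1 | 1 | 0 | 0 | 1
0 | 1 | 1 | 1 | 1 | 1
1 | 0 | 0 | 0 | 1 | 0
1 | 0 | 0 | 1 | 1 | 1
1 | 0 | 1 | 0 | 0 | 1
1 | 0 | 1 | 1 | 1 | 1
1 | 1 | 0 | 0 | 1 | 0
1 | 1 | 0 | 1 | 1 | 1
1 | 1 | 1 | 0 | 0 | 1
1 | 1 | 1 | 1 | 1 | 1
The columns differ at a=0, b=0, c=0, d=0 (φ=1, ψ=0), so they are not equivalent.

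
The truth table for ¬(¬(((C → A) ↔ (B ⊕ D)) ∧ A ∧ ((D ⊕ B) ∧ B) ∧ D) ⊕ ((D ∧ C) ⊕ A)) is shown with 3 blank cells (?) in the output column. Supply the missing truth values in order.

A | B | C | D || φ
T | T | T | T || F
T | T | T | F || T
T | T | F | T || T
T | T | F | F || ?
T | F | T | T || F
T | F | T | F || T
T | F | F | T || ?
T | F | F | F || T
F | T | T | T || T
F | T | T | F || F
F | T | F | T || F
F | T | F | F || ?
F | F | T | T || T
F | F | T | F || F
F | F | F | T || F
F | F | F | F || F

T, T, F

Row A=T, B=T, C=F, D=F: ¬(((C → A) ↔ (B ⊕ D)) ∧ A ∧ ((D ⊕ B) ∧ B) ∧ D) = T, ((D ∧ C) ⊕ A) = T, (¬(((C → A) ↔ (B ⊕ D)) ∧ A ∧ ((D ⊕ B) ∧ B) ∧ D) ⊕ ((D ∧ C) ⊕ A)) = F, so the formula = T.
Row A=T, B=F, C=F, D=T: ¬(((C → A) ↔ (B ⊕ D)) ∧ A ∧ ((D ⊕ B) ∧ B) ∧ D) = T, ((D ∧ C) ⊕ A) = T, (¬(((C → A) ↔ (B ⊕ D)) ∧ A ∧ ((D ⊕ B) ∧ B) ∧ D) ⊕ ((D ∧ C) ⊕ A)) = F, so the formula = T.
Row A=F, B=T, C=F, D=F: ¬(((C → A) ↔ (B ⊕ D)) ∧ A ∧ ((D ⊕ B) ∧ B) ∧ D) = T, ((D ∧ C) ⊕ A) = F, (¬(((C → A) ↔ (B ⊕ D)) ∧ A ∧ ((D ⊕ B) ∧ B) ∧ D) ⊕ ((D ∧ C) ⊕ A)) = T, so the formula = F.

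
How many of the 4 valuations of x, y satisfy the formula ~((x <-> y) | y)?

1

x  y     (x <-> y)  ((x <-> y) | y)  ~((x <-> y) | y)
F  F         T             T                F        
F  T         F             T                F        
T  F         F             F                T        
T  T         T             T                F        
The formula is true on 1 of the 4 rows.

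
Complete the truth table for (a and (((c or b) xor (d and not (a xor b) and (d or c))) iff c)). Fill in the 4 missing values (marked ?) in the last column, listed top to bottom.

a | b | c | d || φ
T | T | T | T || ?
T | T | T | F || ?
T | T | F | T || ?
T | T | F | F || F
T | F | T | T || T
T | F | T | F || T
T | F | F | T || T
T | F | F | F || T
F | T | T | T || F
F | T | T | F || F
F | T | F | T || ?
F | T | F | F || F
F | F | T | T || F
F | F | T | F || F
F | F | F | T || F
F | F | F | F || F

Row a=T, b=T, c=T, d=T: (((c or b) xor (d and not (a xor b) and (d or c))) iff c) = F, so the formula = F.
Row a=T, b=T, c=T, d=F: (((c or b) xor (d and not (a xor b) and (d or c))) iff c) = T, so the formula = T.
Row a=T, b=T, c=F, d=T: (((c or b) xor (d and not (a xor b) and (d or c))) iff c) = T, so the formula = T.
Row a=F, b=T, c=F, d=T: (((c or b) xor (d and not (a xor b) and (d or c))) iff c) = F, so the formula = F.

F, T, T, F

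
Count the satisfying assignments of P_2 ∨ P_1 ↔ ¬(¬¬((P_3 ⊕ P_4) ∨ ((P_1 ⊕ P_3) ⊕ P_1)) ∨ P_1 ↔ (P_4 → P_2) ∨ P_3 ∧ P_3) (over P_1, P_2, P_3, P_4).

4

P_1 | P_2 | P_3 | P_4 | (P_2 ∨ P_1) | (P_3 ⊕ P_4) | (P_1 ⊕ P_3) | ((P_1 ⊕ P_3) ⊕ P_1) | (P_4 → P_2) | (P_3 ∧ P_3) | ((P_4 → P_2) ∨ (P_3 ∧ P_3)) | φ
--- | --- | --- | --- | ----------- | ----------- | ----------- | ------------------- | ----------- | ----------- | --------------------------- | -
 F  |  F  |  F  |  F  |      F      |      F      |      F      |          F          |      T      |      F      |              T              | F
 F  |  F  |  F  |  T  |      F      |      T      |      F      |          F          |      F      |      F      |              F              | F
 F  |  F  |  T  |  F  |      F      |      T      |      T      |          T          |      T      |      T      |              T              | T
 F  |  F  |  T  |  T  |      F      |      F      |      T      |          T          |      F      |      T      |              T              | T
 F  |  T  |  F  |  F  |      T      |      F      |      F      |          F          |      T      |      F      |              T              | T
 F  |  T  |  F  |  T  |      T      |      T      |      F      |          F          |      T      |      F      |              T              | F
 F  |  T  |  T  |  F  |      T      |      T      |      T      |          T          |      T      |      T      |              T              | F
 F  |  T  |  T  |  T  |      T      |      F      |      T      |          T          |      T      |      T      |              T              | F
 T  |  F  |  F  |  F  |      T      |      F      |      T      |          F          |      T      |      F      |              T              | F
 T  |  F  |  F  |  T  |      T      |      T      |      T      |          F          |      F      |      F      |              F              | T
 T  |  F  |  T  |  F  |      T      |      T      |      F      |          T          |      T      |      T      |              T              | F
 T  |  F  |  T  |  T  |      T      |      F      |      F      |          T          |      F      |      T      |              T              | F
 T  |  T  |  F  |  F  |      T      |      F      |      T      |          F          |      T      |      F      |              T              | F
 T  |  T  |  F  |  T  |      T      |      T      |      T      |          F          |      T      |      F      |              T              | F
 T  |  T  |  T  |  F  |      T      |      T      |      F      |          T          |      T      |      T      |              T              | F
 T  |  T  |  T  |  T  |      T      |      F      |      F      |          T          |      T      |      T      |              T              | F
The formula is true on 4 of the 16 rows.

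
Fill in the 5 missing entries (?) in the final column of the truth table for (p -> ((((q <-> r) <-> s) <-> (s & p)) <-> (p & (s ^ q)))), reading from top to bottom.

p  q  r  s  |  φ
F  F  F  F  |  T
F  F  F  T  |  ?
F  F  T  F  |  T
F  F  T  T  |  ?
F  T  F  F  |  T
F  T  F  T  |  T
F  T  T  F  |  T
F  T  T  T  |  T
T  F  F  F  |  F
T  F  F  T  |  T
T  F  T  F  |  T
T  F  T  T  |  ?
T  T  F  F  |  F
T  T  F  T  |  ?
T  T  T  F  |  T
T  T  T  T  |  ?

Row p=F, q=F, r=F, s=T: ((((q <-> r) <-> s) <-> (s & p)) <-> (p & (s ^ q))) = T, so the formula = T.
Row p=F, q=F, r=T, s=T: ((((q <-> r) <-> s) <-> (s & p)) <-> (p & (s ^ q))) = F, so the formula = T.
Row p=T, q=F, r=T, s=T: ((((q <-> r) <-> s) <-> (s & p)) <-> (p & (s ^ q))) = F, so the formula = F.
Row p=T, q=T, r=F, s=T: ((((q <-> r) <-> s) <-> (s & p)) <-> (p & (s ^ q))) = T, so the formula = T.
Row p=T, q=T, r=T, s=T: ((((q <-> r) <-> s) <-> (s & p)) <-> (p & (s ^ q))) = F, so the formula = F.

T, T, F, T, F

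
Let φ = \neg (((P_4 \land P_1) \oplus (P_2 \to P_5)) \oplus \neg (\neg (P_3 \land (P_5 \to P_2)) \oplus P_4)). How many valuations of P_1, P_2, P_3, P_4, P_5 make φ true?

14

 P_1    P_2    P_3    P_4    P_5   |    φ  
 True   True   True   True   True  |   True
 True   True   True   True  False  |  False
 True   True   True  False   True  |   True
 True   True   True  False  False  |  False
 True   True  False   True   True  |  False
 True   True  False   True  False  |   True
 True   True  False  False   True  |  False
 True   True  False  False  False  |   True
 True  False   True   True   True  |  False
 True  False   True   True  False  |   True
 True  False   True  False   True  |  False
 True  False   True  False  False  |   True
 True  False  False   True   True  |  False
 True  False  False   True  False  |  False
 True  False  False  False   True  |  False
 True  False  False  False  False  |  False
False   True   True   True   True  |  False
False   True   True   True  False  |   True
False   True   True  False   True  |   True
False   True   True  False  False  |  False
False   True  False   True   True  |   True
False   True  False   True  False  |  False
False   True  False  False   True  |  False
False   True  False  False  False  |   True
False  False   True   True   True  |   True
False  False   True   True  False  |  False
False  False   True  False   True  |  False
False  False   True  False  False  |   True
False  False  False   True   True  |   True
False  False  False   True  False  |   True
False  False  False  False   True  |  False
False  False  False  False  False  |  False
The formula is true on 14 of the 32 rows.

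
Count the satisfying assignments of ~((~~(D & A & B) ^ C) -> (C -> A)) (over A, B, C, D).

A  B  C  D  |  (D & A & B)  ~(D & A & B)  ~~(D & A & B)  (~~(D & A & B) ^ C)  (C -> A)  φ
T  T  T  T  |       T            F              T                 F              T      F
T  T  T  F  |       F            T              F                 T              T      F
T  T  F  T  |       T            F              T                 T              T      F
T  T  F  F  |       F            T              F                 F              T      F
T  F  T  T  |       F            T              F                 T              T      F
T  F  T  F  |       F            T              F                 T              T      F
T  F  F  T  |       F            T              F                 F              T      F
T  F  F  F  |       F            T              F                 F              T      F
F  T  T  T  |       F            T              F                 T              F      T
F  T  T  F  |       F            T              F                 T              F      T
F  T  F  T  |       F            T              F                 F              T      F
F  T  F  F  |       F            T              F                 F              T      F
F  F  T  T  |       F            T              F                 T              F      T
F  F  T  F  |       F            T              F                 T              F      T
F  F  F  T  |       F            T              F                 F              T      F
F  F  F  F  |       F            T              F                 F              T      F
The formula is true on 4 of the 16 rows.

4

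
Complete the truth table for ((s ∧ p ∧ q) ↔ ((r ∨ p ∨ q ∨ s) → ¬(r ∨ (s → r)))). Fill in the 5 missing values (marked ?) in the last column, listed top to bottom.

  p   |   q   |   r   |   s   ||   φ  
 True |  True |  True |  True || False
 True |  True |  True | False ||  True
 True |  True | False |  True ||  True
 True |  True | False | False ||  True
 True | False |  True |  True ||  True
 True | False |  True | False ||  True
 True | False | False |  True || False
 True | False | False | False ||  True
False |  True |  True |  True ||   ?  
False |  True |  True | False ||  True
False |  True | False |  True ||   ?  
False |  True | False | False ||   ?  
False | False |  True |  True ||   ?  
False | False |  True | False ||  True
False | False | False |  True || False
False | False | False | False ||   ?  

True, False, True, True, False

Row p=False, q=True, r=True, s=True: (s ∧ p ∧ q) = False, ((r ∨ p ∨ q ∨ s) → ¬(r ∨ (s → r))) = False, so the formula = True.
Row p=False, q=True, r=False, s=True: (s ∧ p ∧ q) = False, ((r ∨ p ∨ q ∨ s) → ¬(r ∨ (s → r))) = True, so the formula = False.
Row p=False, q=True, r=False, s=False: (s ∧ p ∧ q) = False, ((r ∨ p ∨ q ∨ s) → ¬(r ∨ (s → r))) = False, so the formula = True.
Row p=False, q=False, r=True, s=True: (s ∧ p ∧ q) = False, ((r ∨ p ∨ q ∨ s) → ¬(r ∨ (s → r))) = False, so the formula = True.
Row p=False, q=False, r=False, s=False: (s ∧ p ∧ q) = False, ((r ∨ p ∨ q ∨ s) → ¬(r ∨ (s → r))) = True, so the formula = False.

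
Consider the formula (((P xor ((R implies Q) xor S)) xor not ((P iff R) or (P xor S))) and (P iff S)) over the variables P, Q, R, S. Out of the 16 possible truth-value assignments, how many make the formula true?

P | Q | R | S || (R implies Q) | ((R implies Q) xor S) | (P iff R) | (P xor S) | ((P iff R) or (P xor S)) | not ((P iff R) or (P xor S)) | (P iff S) | φ
F | F | F | F ||       T       |           T           |     T     |     F     |            T             |              F               |     T     | T
F | F | F | T ||       T       |           F           |     T     |     T     |            T             |              F               |     F     | F
F | F | T | F ||       F       |           F           |     F     |     F     |            F             |              T               |     T     | T
F | F | T | T ||       F       |           T           |     F     |     T     |            T             |              F               |     F     | F
F | T | F | F ||       T       |           T           |     T     |     F     |            T             |              F               |     T     | T
F | T | F | T ||       T       |           F           |     T     |     T     |            T             |              F               |     F     | F
F | T | T | F ||       T       |           T           |     F     |     F     |            F             |              T               |     T     | F
F | T | T | T ||       T       |           F           |     F     |     T     |            T             |              F               |     F     | F
T | F | F | F ||       T       |           T           |     F     |     T     |            T             |              F               |     F     | F
T | F | F | T ||       T       |           F           |     F     |     F     |            F             |              T               |     T     | F
T | F | T | F ||       F       |           F           |     T     |     T     |            T             |              F               |     F     | F
T | F | T | T ||       F       |           T           |     T     |     F     |            T             |              F               |     T     | F
T | T | F | F ||       T       |           T           |     F     |     T     |            T             |              F               |     F     | F
T | T | F | T ||       T       |           F           |     F     |     F     |            F             |              T               |     T     | F
T | T | T | F ||       T       |           T           |     T     |     T     |            T             |              F               |     F     | F
T | T | T | T ||       T       |           F           |     T     |     F     |            T             |              F               |     T     | T
The formula is true on 4 of the 16 rows.

4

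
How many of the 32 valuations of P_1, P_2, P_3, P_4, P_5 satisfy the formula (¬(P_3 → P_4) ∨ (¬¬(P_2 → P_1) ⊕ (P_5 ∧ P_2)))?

P_1 | P_2 | P_3 | P_4 | P_5 || φ
 T  |  T  |  T  |  T  |  T  || F
 T  |  T  |  T  |  T  |  F  || T
 T  |  T  |  T  |  F  |  T  || T
 T  |  T  |  T  |  F  |  F  || T
 T  |  T  |  F  |  T  |  T  || F
 T  |  T  |  F  |  T  |  F  || T
 T  |  T  |  F  |  F  |  T  || F
 T  |  T  |  F  |  F  |  F  || T
 T  |  F  |  T  |  T  |  T  || T
 T  |  F  |  T  |  T  |  F  || T
 T  |  F  |  T  |  F  |  T  || T
 T  |  F  |  T  |  F  |  F  || T
 T  |  F  |  F  |  T  |  T  || T
 T  |  F  |  F  |  T  |  F  || T
 T  |  F  |  F  |  F  |  T  || T
 T  |  F  |  F  |  F  |  F  || T
 F  |  T  |  T  |  T  |  T  || T
 F  |  T  |  T  |  T  |  F  || F
 F  |  T  |  T  |  F  |  T  || T
 F  |  T  |  T  |  F  |  F  || T
 F  |  T  |  F  |  T  |  T  || T
 F  |  T  |  F  |  T  |  F  || F
 F  |  T  |  F  |  F  |  T  || T
 F  |  T  |  F  |  F  |  F  || F
 F  |  F  |  T  |  T  |  T  || T
 F  |  F  |  T  |  T  |  F  || T
 F  |  F  |  T  |  F  |  T  || T
 F  |  F  |  T  |  F  |  F  || T
 F  |  F  |  F  |  T  |  T  || T
 F  |  F  |  F  |  T  |  F  || T
 F  |  F  |  F  |  F  |  T  || T
 F  |  F  |  F  |  F  |  F  || T
The formula is true on 26 of the 32 rows.

26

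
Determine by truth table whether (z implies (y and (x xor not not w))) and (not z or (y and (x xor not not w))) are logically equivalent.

equivalent

x | y | z | w || φ | ψ
1 | 1 | 1 | 1 || 0 | 0
1 | 1 | 1 | 0 || 1 | 1
1 | 1 | 0 | 1 || 1 | 1
1 | 1 | 0 | 0 || 1 | 1
1 | 0 | 1 | 1 || 0 | 0
1 | 0 | 1 | 0 || 0 | 0
1 | 0 | 0 | 1 || 1 | 1
1 | 0 | 0 | 0 || 1 | 1
0 | 1 | 1 | 1 || 1 | 1
0 | 1 | 1 | 0 || 0 | 0
0 | 1 | 0 | 1 || 1 | 1
0 | 1 | 0 | 0 || 1 | 1
0 | 0 | 1 | 1 || 0 | 0
0 | 0 | 1 | 0 || 0 | 0
0 | 0 | 0 | 1 || 1 | 1
0 | 0 | 0 | 0 || 1 | 1
The columns for φ and ψ agree on every row, so they are logically equivalent.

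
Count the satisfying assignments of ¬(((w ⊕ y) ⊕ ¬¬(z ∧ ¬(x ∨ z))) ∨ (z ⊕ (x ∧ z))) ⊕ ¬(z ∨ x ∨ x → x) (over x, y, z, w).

x  y  z  w  |  (w ⊕ y)  (x ∨ z)  ¬(x ∨ z)  (z ∧ ¬(x ∨ z))  ¬(z ∧ ¬(x ∨ z))  ¬¬(z ∧ ¬(x ∨ z))  ((w ⊕ y) ⊕ ¬¬(z ∧ ¬(x ∨ z)))  (x ∧ z)  (z ⊕ (x ∧ z))  (z ∨ x)  ((z ∨ x) ∨ x)  (((z ∨ x) ∨ x) → x)  ¬(((z ∨ x) ∨ x) → x)  φ
F  F  F  F  |     F        F        T            F                T                F                       F                   F           F           F           F                 T                    F            T
F  F  F  T  |     T        F        T            F                T                F                       T                   F           F           F           F                 T                    F            F
F  F  T  F  |     F        T        F            F                T                F                       F                   F           T           T           T                 F                    T            T
F  F  T  T  |     T        T        F            F                T                F                       T                   F           T           T           T                 F                    T            T
F  T  F  F  |     T        F        T            F                T                F                       T                   F           F           F           F                 T                    F            F
F  T  F  T  |     F        F        T            F                T                F                       F                   F           F           F           F                 T                    F            T
F  T  T  F  |     T        T        F            F                T                F                       T                   F           T           T           T                 F                    T            T
F  T  T  T  |     F        T        F            F                T                F                       F                   F           T           T           T                 F                    T            T
T  F  F  F  |     F        T        F            F                T                F                       F                   F           F           T           T                 T                    F            T
T  F  F  T  |     T        T        F            F                T                F                       T                   F           F           T           T                 T                    F            F
T  F  T  F  |     F        T        F            F                T                F                       F                   T           F           T           T                 T                    F            T
T  F  T  T  |     T        T        F            F                T                F                       T                   T           F           T           T                 T                    F            F
T  T  F  F  |     T        T        F            F                T                F                       T                   F           F           T           T                 T                    F            F
T  T  F  T  |     F        T        F            F                T                F                       F                   F           F           T           T                 T                    F            T
T  T  T  F  |     T        T        F            F                T                F                       T                   T           F           T           T                 T                    F            F
T  T  T  T  |     F        T        F            F                T                F                       F                   T           F           T           T                 T                    F            T
The formula is true on 10 of the 16 rows.

10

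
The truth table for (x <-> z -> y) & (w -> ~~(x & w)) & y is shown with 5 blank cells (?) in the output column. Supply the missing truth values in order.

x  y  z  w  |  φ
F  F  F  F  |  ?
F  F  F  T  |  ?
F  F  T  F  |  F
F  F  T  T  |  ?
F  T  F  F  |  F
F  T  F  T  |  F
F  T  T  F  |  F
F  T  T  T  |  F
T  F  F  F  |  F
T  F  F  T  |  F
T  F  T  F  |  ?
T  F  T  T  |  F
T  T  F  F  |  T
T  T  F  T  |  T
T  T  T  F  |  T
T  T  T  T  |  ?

Row x=F, y=F, z=F, w=F: (x <-> z -> y) = F, (w -> ~~(x & w)) = T, so the formula = F.
Row x=F, y=F, z=F, w=T: (x <-> z -> y) = F, (w -> ~~(x & w)) = F, so the formula = F.
Row x=F, y=F, z=T, w=T: (x <-> z -> y) = T, (w -> ~~(x & w)) = F, so the formula = F.
Row x=T, y=F, z=T, w=F: (x <-> z -> y) = F, (w -> ~~(x & w)) = T, so the formula = F.
Row x=T, y=T, z=T, w=T: (x <-> z -> y) = T, (w -> ~~(x & w)) = T, so the formula = T.

F, F, F, F, T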